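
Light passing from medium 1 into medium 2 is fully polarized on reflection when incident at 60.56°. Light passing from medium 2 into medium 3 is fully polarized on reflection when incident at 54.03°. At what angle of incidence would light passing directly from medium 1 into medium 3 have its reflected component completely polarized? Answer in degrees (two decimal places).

θ_B ≈ 67.73°

n₂/n₁ = tan 60.56° = 1.7718 and n₃/n₂ = tan 54.03° = 1.3779.
Multiplying, n₃/n₁ = 1.7718 × 1.3779 = 2.4414, and θ_B(1→3) = arctan 2.4414 = 67.73°.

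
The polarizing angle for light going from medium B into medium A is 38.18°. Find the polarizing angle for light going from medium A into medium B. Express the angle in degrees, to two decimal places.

θ_B' ≈ 51.82°

Reversing the direction swaps n₁ and n₂, so tan θ_B' = 1/tan θ_B and θ_B' = 90° − θ_B.
Hence θ_B' = 90° − 38.18° = 51.82°.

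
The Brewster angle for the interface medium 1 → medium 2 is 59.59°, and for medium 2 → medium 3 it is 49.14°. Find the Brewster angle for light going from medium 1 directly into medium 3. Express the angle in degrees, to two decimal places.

θ_B ≈ 63.08°

tan θ_B(1→2) = n₂/n₁ = tan 59.59° = 1.7038.
tan θ_B(2→3) = n₃/n₂ = tan 49.14° = 1.1561.
n₃/n₁ = 1.9697. Then tan θ_B(1→3) = n₃/n₁, so θ_B(1→3) = arctan(1.9697) = 63.08°.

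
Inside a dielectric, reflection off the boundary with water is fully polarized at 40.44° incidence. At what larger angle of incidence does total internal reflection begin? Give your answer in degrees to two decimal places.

From Brewster, n₂/n₁ = tan θ_B = tan 40.44° = 0.8523.
Then sin θ_c = n₂/n₁ = 0.8523, so θ_c = arcsin 0.8523 = 58.46°.

θ_c ≈ 58.46°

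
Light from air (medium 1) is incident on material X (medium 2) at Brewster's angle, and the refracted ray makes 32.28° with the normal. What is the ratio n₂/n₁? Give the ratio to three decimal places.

At Brewster incidence θ_B = 90° − θ_t = 90° − 32.28° = 57.72°.
Then n₂/n₁ = tan θ_B = tan 57.72° = 1.583.

n₂/n₁ ≈ 1.583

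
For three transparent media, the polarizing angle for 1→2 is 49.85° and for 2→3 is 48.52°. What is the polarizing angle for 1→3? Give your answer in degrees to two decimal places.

θ_B ≈ 53.28°

n₂/n₁ = tan 49.85° = 1.1854 and n₃/n₂ = tan 48.52° = 1.1311.
Multiplying, n₃/n₁ = 1.1854 × 1.1311 = 1.3408, and θ_B(1→3) = arctan 1.3408 = 53.28°.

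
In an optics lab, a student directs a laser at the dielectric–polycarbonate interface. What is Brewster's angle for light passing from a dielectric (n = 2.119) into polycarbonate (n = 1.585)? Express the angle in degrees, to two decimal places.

θ_B ≈ 36.80°

The reflected p-component vanishes when tan θ_B = n₂/n₁.
Brewster's condition: tan θ_B = n₂/n₁ = 1.585/2.119 = 0.7480. Taking the arctangent, θ_B = 36.80°.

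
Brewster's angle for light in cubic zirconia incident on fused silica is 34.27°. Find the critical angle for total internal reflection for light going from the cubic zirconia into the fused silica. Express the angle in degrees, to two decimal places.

From Brewster, n₂/n₁ = tan θ_B = tan 34.27° = 0.6814.
Then sin θ_c = n₂/n₁ = 0.6814, so θ_c = arcsin 0.6814 = 42.95°.

θ_c ≈ 42.95°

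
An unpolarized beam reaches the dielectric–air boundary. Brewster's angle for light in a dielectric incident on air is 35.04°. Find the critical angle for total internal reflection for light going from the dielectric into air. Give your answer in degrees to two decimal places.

From Brewster, n₂/n₁ = tan θ_B = tan 35.04° = 0.7012.
Then sin θ_c = n₂/n₁ = 0.7012, so θ_c = arcsin 0.7012 = 44.53°.

θ_c ≈ 44.53°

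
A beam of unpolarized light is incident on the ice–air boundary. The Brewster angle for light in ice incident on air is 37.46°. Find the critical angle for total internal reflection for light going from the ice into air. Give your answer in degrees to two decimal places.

From Brewster, n₂/n₁ = tan θ_B = tan 37.46° = 0.7662.
Then sin θ_c = n₂/n₁ = 0.7662, so θ_c = arcsin 0.7662 = 50.02°.

θ_c ≈ 50.02°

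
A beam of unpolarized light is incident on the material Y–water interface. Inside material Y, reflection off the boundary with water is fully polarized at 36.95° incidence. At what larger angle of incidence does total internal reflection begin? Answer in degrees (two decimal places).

n₂/n₁ = tan 36.95° = 0.7522; the critical angle satisfies sin θ_c = n₂/n₁.
θ_c = arcsin(0.7522) = 48.78°.

θ_c ≈ 48.78°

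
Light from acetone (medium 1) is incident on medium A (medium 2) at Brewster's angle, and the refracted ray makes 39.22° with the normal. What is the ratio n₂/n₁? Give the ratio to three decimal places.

At Brewster incidence θ_B = 90° − θ_t = 90° − 39.22° = 50.78°.
Then n₂/n₁ = tan θ_B = tan 50.78° = 1.225.

n₂/n₁ ≈ 1.225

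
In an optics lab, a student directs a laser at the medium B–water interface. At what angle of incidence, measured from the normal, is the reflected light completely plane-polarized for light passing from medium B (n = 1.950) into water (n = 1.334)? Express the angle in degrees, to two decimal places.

At Brewster's angle the reflected and refracted rays are perpendicular, which with Snell's law gives tan θ_B = n₂/n₁.
Here n₂/n₁ = 1.334/1.950 = 0.6841, and Brewster's law gives tan θ_B = n₂/n₁. Taking the arctangent, θ_B = 34.38°.

θ_B ≈ 34.38°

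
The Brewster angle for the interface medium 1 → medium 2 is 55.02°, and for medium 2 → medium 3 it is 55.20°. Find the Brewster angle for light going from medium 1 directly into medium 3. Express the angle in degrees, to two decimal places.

θ_B ≈ 64.07°

tan θ_B(1→2) = n₂/n₁ = tan 55.02° = 1.4292.
tan θ_B(2→3) = n₃/n₂ = tan 55.20° = 1.4388.
n₃/n₁ = 2.0564. Then tan θ_B(1→3) = n₃/n₁, so θ_B(1→3) = arctan(2.0564) = 64.07°.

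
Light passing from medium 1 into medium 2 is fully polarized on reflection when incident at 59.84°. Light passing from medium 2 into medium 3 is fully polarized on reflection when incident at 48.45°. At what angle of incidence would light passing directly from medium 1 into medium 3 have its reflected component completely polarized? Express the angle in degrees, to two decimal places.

θ_B ≈ 62.75°

n₂/n₁ = tan 59.84° = 1.7209 and n₃/n₂ = tan 48.45° = 1.1283.
So n₃/n₁ = (n₂/n₁)(n₃/n₂) = 1.7209 × 1.1283 = 1.9417.
θ_B(1→3) = arctan(1.9417) = 62.75°.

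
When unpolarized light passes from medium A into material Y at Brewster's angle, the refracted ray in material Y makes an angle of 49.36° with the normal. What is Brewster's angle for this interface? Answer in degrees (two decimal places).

θ_B ≈ 40.64°

Brewster's condition makes the reflected and refracted beams perpendicular: θ_B + θ_t = 90°.
θ_B = 90° − 49.36° = 40.64°.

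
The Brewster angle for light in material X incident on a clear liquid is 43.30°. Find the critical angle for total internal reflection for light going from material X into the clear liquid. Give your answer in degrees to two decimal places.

θ_c ≈ 70.45°

tan θ_B = n₂/n₁ = tan 43.30° = 0.9424.
Total internal reflection: sin θ_c = n₂/n₁ = 0.9424.
θ_c = arcsin(0.9424) = 70.45°.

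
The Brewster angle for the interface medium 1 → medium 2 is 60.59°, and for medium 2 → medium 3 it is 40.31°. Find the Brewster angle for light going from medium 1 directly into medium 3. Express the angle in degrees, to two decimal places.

n₂/n₁ = tan 60.59° = 1.7740 and n₃/n₂ = tan 40.31° = 0.8484.
So n₃/n₁ = (n₂/n₁)(n₃/n₂) = 1.7740 × 0.8484 = 1.5050.
θ_B(1→3) = arctan(1.5050) = 56.40°.

θ_B ≈ 56.40°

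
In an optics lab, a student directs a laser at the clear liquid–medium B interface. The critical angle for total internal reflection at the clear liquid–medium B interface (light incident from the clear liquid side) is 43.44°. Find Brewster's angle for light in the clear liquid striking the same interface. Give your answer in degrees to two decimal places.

At the critical angle sin θ_c = n₂/n₁, giving n₂/n₁ = sin 43.44° = 0.6876.
Then tan θ_B = n₂/n₁ = 0.6876, so θ_B = arctan 0.6876 = 34.51°.

θ_B ≈ 34.51°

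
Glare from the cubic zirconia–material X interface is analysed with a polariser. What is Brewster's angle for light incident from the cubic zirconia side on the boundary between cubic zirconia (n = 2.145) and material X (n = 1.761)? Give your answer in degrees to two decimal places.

At Brewster's angle the reflected and refracted rays are perpendicular, which with Snell's law gives tan θ_B = n₂/n₁.
Brewster's condition: tan θ_B = n₂/n₁ = 1.761/2.145 = 0.8210. Taking the arctangent, θ_B = 39.39°.

θ_B ≈ 39.39°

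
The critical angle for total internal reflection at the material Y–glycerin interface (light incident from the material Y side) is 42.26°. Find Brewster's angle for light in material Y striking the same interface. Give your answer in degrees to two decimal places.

At the critical angle sin θ_c = n₂/n₁, giving n₂/n₁ = sin 42.26° = 0.6725.
Then tan θ_B = n₂/n₁ = 0.6725, so θ_B = arctan 0.6725 = 33.92°.

θ_B ≈ 33.92°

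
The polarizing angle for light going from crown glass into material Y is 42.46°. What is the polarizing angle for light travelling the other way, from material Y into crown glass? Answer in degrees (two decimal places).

The two Brewster angles are complementary: θ_B' = 90° − θ_B = 90° − 42.46° = 47.54°.

θ_B' ≈ 47.54°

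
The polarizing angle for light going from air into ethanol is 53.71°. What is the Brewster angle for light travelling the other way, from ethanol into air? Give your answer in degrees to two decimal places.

The two Brewster angles are complementary: θ_B' = 90° − θ_B = 90° − 53.71° = 36.29°.

θ_B' ≈ 36.29°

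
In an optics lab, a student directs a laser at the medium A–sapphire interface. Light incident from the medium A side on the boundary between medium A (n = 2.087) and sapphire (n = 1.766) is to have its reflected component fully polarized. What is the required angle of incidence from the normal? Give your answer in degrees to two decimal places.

Brewster's condition: tan θ_B = n₂/n₁ = 1.766/2.087 = 0.8462.
θ_B = arctan(0.8462) = 40.24°.

θ_B ≈ 40.24°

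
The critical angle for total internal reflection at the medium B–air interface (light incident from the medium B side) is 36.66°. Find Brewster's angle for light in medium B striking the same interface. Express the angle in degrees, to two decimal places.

n₂/n₁ = sin θ_c = sin 36.66° = 0.5971.
tan θ_B equals the same ratio, so θ_B = arctan(0.5971) = 30.84°.

θ_B ≈ 30.84°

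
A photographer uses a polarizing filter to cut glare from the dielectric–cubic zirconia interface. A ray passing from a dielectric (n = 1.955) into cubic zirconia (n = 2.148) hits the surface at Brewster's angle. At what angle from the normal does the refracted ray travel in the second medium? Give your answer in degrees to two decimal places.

First find Brewster's angle: tan θ_B = 2.148/1.955 = 1.0987, giving θ_B = 47.69°.
Since θ_B + θ_t = 90° at Brewster incidence, θ_t = 90° − 47.69° = 42.31°.

θ_t ≈ 42.31°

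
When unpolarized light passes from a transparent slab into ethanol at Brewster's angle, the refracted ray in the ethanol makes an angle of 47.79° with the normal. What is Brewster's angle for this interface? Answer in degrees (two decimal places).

θ_B ≈ 42.21°

Since the reflected and refracted rays are at right angles at the polarizing angle, θ_B + θ_t = 90°.
θ_B = 90° − 47.79° = 42.21°.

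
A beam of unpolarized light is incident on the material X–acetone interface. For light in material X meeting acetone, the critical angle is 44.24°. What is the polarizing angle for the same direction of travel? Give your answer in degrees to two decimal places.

θ_B ≈ 34.90°

At the critical angle sin θ_c = n₂/n₁, giving n₂/n₁ = sin 44.24° = 0.6977.
Then tan θ_B = n₂/n₁ = 0.6977, so θ_B = arctan 0.6977 = 34.90°.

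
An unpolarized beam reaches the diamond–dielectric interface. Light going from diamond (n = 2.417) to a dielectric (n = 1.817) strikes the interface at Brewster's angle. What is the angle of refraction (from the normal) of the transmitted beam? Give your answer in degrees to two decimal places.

First find Brewster's angle: tan θ_B = 1.817/2.417 = 0.7518, giving θ_B = 36.93°.
The refracted ray is perpendicular to the reflected ray, so θ_t = 90° − θ_B = 53.07°.

θ_t ≈ 53.07°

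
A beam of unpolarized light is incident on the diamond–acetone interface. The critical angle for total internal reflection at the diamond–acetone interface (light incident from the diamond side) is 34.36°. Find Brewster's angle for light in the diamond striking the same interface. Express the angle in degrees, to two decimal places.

At the critical angle sin θ_c = n₂/n₁, giving n₂/n₁ = sin 34.36° = 0.5644.
Then tan θ_B = n₂/n₁ = 0.5644, so θ_B = arctan 0.5644 = 29.44°.

θ_B ≈ 29.44°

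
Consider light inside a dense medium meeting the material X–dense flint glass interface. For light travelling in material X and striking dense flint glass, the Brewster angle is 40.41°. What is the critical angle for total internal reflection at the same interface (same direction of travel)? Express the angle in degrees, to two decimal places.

n₂/n₁ = tan 40.41° = 0.8514; the critical angle satisfies sin θ_c = n₂/n₁.
θ_c = arcsin(0.8514) = 58.36°.

θ_c ≈ 58.36°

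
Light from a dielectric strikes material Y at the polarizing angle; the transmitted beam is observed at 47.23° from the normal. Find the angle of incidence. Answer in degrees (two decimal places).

θ_B ≈ 42.77°

At Brewster's angle the reflected and refracted rays are perpendicular, so θ_B + θ_t = 90°.
So θ_B = 90° − θ_t = 90° − 47.23° = 42.77°.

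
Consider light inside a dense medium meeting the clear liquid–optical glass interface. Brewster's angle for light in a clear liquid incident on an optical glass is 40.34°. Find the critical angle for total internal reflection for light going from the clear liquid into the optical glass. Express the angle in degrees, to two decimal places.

θ_c ≈ 58.13°

tan θ_B = n₂/n₁ = tan 40.34° = 0.8493.
Total internal reflection: sin θ_c = n₂/n₁ = 0.8493.
θ_c = arcsin(0.8493) = 58.13°.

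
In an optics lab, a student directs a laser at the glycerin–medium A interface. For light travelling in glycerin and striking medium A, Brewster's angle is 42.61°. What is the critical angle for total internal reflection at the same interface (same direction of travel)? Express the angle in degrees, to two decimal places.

θ_c ≈ 66.91°

tan θ_B = n₂/n₁ = tan 42.61° = 0.9199.
Total internal reflection: sin θ_c = n₂/n₁ = 0.9199.
θ_c = arcsin(0.9199) = 66.91°.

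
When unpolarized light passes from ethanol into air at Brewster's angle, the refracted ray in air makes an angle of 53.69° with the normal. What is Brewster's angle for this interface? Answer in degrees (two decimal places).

At Brewster's angle the reflected and refracted rays are perpendicular, so θ_B + θ_t = 90°.
θ_B = 90° − 53.69° = 36.31°.

θ_B ≈ 36.31°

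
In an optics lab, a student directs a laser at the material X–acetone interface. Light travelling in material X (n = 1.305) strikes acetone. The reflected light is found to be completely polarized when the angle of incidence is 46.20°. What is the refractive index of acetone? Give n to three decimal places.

n ≈ 1.361

Brewster's law: tan θ_B = n₂/n₁ (light incident in material X, refracted into acetone).
n₂ = n₁ tan θ_B = 1.305 × tan 46.20° = 1.361.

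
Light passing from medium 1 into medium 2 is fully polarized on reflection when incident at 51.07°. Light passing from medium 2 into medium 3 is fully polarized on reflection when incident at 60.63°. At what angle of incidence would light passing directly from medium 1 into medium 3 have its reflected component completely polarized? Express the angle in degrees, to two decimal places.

n₂/n₁ = tan 51.07° = 1.2380 and n₃/n₂ = tan 60.63° = 1.7769.
n₃/n₁ = 2.1998. Then tan θ_B(1→3) = n₃/n₁, so θ_B(1→3) = arctan(2.1998) = 65.55°.

θ_B ≈ 65.55°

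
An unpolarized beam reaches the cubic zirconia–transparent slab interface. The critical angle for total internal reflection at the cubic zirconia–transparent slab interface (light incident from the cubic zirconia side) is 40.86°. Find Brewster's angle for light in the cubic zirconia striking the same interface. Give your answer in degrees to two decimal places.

sin θ_c = n₂/n₁, so n₂/n₁ = sin 40.86° = 0.6542.
Brewster: tan θ_B = n₂/n₁ = 0.6542.
θ_B = arctan(0.6542) = 33.19°.

θ_B ≈ 33.19°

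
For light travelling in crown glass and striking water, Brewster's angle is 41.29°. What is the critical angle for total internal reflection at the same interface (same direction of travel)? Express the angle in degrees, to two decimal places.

θ_c ≈ 61.43°

tan θ_B = n₂/n₁ = tan 41.29° = 0.8782.
Total internal reflection: sin θ_c = n₂/n₁ = 0.8782.
θ_c = arcsin(0.8782) = 61.43°.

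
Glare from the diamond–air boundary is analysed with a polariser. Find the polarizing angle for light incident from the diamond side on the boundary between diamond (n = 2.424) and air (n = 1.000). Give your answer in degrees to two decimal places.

tan θ_B = n₂/n₁ = 1.000/2.424 = 0.4125.
θ_B = arctan(0.4125) = 22.42°.

θ_B ≈ 22.42°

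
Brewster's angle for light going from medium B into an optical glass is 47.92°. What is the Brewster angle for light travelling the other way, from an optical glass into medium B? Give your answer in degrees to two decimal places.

The two Brewster angles are complementary: θ_B' = 90° − θ_B = 90° − 47.92° = 42.08°.

θ_B' ≈ 42.08°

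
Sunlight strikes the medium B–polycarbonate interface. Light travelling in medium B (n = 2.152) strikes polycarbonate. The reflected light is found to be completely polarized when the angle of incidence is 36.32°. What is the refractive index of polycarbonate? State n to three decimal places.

At Brewster's angle, tan θ_B = n₂/n₁ with n₁ on the incident side (medium B) and n₂ on the transmitted side (polycarbonate).
n₂ = n₁ tan θ_B = 2.152 × tan 36.32° = 1.582.

n ≈ 1.582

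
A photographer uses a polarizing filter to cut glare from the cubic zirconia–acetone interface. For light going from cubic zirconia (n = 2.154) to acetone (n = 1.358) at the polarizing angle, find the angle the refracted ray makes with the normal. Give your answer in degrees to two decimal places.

tan θ_B = n₂/n₁ = 1.358/2.154 = 0.6305, so θ_B = 32.23°.
At Brewster's angle the reflected and refracted rays are perpendicular, so θ_t = 90° − θ_B = 90° − 32.23° = 57.77°.

θ_t ≈ 57.77°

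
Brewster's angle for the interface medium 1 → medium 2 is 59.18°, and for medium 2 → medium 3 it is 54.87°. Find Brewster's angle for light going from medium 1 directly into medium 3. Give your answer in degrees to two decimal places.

θ_B ≈ 67.23°

tan θ_B(1→2) = n₂/n₁ = tan 59.18° = 1.6762.
tan θ_B(2→3) = n₃/n₂ = tan 54.87° = 1.4213.
n₃/n₁ = 2.3823. Then tan θ_B(1→3) = n₃/n₁, so θ_B(1→3) = arctan(2.3823) = 67.23°.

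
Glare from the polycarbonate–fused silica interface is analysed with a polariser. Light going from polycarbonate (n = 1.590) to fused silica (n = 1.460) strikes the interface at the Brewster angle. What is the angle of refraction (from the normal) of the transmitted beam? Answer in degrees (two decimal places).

θ_t ≈ 47.44°

tan θ_B = n₂/n₁ = 1.460/1.590 = 0.9182, so θ_B = 42.56°.
The refracted ray is perpendicular to the reflected ray, so θ_t = 90° − θ_B = 47.44°.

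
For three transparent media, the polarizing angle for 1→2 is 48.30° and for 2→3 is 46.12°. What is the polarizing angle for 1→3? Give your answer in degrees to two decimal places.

θ_B ≈ 49.41°

n₂/n₁ = tan 48.30° = 1.1224 and n₃/n₂ = tan 46.12° = 1.0399.
Multiplying, n₃/n₁ = 1.1224 × 1.0399 = 1.1671, and θ_B(1→3) = arctan 1.1671 = 49.41°.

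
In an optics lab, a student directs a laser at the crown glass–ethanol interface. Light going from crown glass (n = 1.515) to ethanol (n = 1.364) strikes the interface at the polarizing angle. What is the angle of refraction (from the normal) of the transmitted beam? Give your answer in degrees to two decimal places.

θ_t ≈ 48.00°

θ_B = arctan(n₂/n₁) = arctan(1.364/1.515) = 42.00°.
At Brewster's angle the reflected and refracted rays are perpendicular, so θ_t = 90° − θ_B = 90° − 42.00° = 48.00°.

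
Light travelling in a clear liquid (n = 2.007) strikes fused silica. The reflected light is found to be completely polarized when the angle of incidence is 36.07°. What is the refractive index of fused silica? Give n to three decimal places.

n ≈ 1.462

Full polarization of the reflected beam means tan θ_B = n₂/n₁, where n₁ is the incident medium (a clear liquid).
n₂ = n₁ tan θ_B = 2.007 × tan 36.07° = 1.462.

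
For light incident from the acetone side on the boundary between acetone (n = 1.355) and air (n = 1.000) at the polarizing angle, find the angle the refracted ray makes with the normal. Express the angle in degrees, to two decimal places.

θ_t ≈ 53.57°

θ_B = arctan(n₂/n₁) = arctan(1.000/1.355) = 36.43°.
Since θ_B + θ_t = 90° at Brewster incidence, θ_t = 90° − 36.43° = 53.57°.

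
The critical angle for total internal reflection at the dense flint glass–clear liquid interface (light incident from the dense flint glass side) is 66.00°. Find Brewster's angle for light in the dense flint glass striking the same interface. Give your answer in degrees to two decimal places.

θ_B ≈ 42.41°

sin θ_c = n₂/n₁, so n₂/n₁ = sin 66.00° = 0.9135.
Brewster: tan θ_B = n₂/n₁ = 0.9135.
θ_B = arctan(0.9135) = 42.41°.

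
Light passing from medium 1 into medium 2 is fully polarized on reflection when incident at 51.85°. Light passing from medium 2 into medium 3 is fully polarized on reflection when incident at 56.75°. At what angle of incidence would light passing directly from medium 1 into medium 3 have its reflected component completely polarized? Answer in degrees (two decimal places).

θ_B ≈ 62.75°

Each Brewster angle gives a ratio: n₂/n₁ = tan 51.85° = 1.2731, n₃/n₂ = tan 56.75° = 1.5253.
So n₃/n₁ = (n₂/n₁)(n₃/n₂) = 1.2731 × 1.5253 = 1.9417.
θ_B(1→3) = arctan(1.9417) = 62.75°.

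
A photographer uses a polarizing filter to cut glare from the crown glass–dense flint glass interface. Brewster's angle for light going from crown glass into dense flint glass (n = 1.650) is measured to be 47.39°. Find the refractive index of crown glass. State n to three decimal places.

At Brewster's angle, tan θ_B = n₂/n₁ with n₁ on the incident side (crown glass) and n₂ on the transmitted side (dense flint glass).
n₁ = n₂ / tan θ_B = 1.650 / tan 47.39° = 1.518.

n ≈ 1.518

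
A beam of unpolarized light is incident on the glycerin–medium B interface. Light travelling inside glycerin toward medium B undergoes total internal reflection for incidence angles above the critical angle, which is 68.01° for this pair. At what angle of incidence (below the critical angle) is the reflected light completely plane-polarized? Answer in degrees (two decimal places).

θ_B ≈ 42.84°

n₂/n₁ = sin θ_c = sin 68.01° = 0.9272.
tan θ_B equals the same ratio, so θ_B = arctan(0.9272) = 42.84°.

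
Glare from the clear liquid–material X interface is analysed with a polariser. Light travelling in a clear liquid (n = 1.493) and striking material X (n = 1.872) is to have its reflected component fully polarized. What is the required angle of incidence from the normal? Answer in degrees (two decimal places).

Brewster's condition: tan θ_B = n₂/n₁ = 1.872/1.493 = 1.2539.
So θ_B = arctan 1.2539 = 51.43°.

θ_B ≈ 51.43°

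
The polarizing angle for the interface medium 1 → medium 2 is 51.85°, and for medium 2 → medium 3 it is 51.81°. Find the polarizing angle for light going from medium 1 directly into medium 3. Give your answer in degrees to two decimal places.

tan θ_B(1→2) = n₂/n₁ = tan 51.85° = 1.2731.
tan θ_B(2→3) = n₃/n₂ = tan 51.81° = 1.2712.
Multiplying, n₃/n₁ = 1.2731 × 1.2712 = 1.6183, and θ_B(1→3) = arctan 1.6183 = 58.29°.

θ_B ≈ 58.29°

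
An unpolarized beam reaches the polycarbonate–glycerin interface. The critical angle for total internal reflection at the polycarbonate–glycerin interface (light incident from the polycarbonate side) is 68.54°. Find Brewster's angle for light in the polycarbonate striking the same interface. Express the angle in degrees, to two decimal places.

θ_B ≈ 42.94°

At the critical angle sin θ_c = n₂/n₁, giving n₂/n₁ = sin 68.54° = 0.9307.
Then tan θ_B = n₂/n₁ = 0.9307, so θ_B = arctan 0.9307 = 42.94°.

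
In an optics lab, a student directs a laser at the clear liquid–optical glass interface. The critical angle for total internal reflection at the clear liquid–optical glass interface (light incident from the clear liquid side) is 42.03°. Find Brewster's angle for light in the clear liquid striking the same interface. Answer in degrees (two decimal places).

θ_B ≈ 33.80°

n₂/n₁ = sin θ_c = sin 42.03° = 0.6695.
tan θ_B equals the same ratio, so θ_B = arctan(0.6695) = 33.80°.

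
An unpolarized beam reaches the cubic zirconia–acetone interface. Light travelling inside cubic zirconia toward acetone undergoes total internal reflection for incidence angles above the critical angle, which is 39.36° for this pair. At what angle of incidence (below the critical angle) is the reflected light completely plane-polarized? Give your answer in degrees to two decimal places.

θ_B ≈ 32.38°

At the critical angle sin θ_c = n₂/n₁, giving n₂/n₁ = sin 39.36° = 0.6342.
Then tan θ_B = n₂/n₁ = 0.6342, so θ_B = arctan 0.6342 = 32.38°.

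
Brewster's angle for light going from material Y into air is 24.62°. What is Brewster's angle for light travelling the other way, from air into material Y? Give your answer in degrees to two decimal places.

θ_B' ≈ 65.38°

Reversing the direction swaps n₁ and n₂, so tan θ_B' = 1/tan θ_B and θ_B' = 90° − θ_B.
Hence θ_B' = 90° − 24.62° = 65.38°.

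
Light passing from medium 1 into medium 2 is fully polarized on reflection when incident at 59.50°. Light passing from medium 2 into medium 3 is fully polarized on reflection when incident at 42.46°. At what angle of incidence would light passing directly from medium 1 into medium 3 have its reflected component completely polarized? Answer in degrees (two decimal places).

θ_B ≈ 57.23°

n₂/n₁ = tan 59.50° = 1.6977 and n₃/n₂ = tan 42.46° = 0.9150.
So n₃/n₁ = (n₂/n₁)(n₃/n₂) = 1.6977 × 0.9150 = 1.5534.
θ_B(1→3) = arctan(1.5534) = 57.23°.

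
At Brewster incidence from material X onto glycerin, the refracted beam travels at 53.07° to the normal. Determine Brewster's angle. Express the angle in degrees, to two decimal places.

θ_B ≈ 36.93°

Since the reflected and refracted rays are at right angles at the polarizing angle, θ_B + θ_t = 90°.
So θ_B = 90° − θ_t = 90° − 53.07° = 36.93°.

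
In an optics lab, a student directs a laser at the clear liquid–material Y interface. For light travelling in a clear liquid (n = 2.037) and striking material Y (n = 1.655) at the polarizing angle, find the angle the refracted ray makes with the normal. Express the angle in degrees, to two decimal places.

tan θ_B = n₂/n₁ = 1.655/2.037 = 0.8125, so θ_B = 39.09°.
At Brewster's angle the reflected and refracted rays are perpendicular, so θ_t = 90° − θ_B = 90° − 39.09° = 50.91°.

θ_t ≈ 50.91°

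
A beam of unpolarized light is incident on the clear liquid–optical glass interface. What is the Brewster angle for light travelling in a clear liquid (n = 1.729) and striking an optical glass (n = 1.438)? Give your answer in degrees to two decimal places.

θ_B ≈ 39.75°

Here n₂/n₁ = 1.438/1.729 = 0.8317, and Brewster's law gives tan θ_B = n₂/n₁.
θ_B = arctan(0.8317) = 39.75°.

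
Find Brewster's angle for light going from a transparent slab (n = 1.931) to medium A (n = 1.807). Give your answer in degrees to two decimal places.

Brewster's condition: tan θ_B = n₂/n₁ = 1.807/1.931 = 0.9358.
So θ_B = arctan 0.9358 = 43.10°.

θ_B ≈ 43.10°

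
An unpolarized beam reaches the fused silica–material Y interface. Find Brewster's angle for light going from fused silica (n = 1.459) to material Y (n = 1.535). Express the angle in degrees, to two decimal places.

The reflected p-component vanishes when tan θ_B = n₂/n₁.
Brewster's condition: tan θ_B = n₂/n₁ = 1.535/1.459 = 1.0521. Taking the arctangent, θ_B = 46.45°.

θ_B ≈ 46.45°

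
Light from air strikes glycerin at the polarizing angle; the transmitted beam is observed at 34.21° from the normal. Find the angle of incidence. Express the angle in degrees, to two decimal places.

θ_B ≈ 55.79°

At Brewster's angle the reflected and refracted rays are perpendicular, so θ_B + θ_t = 90°.
θ_B = 90° − 34.21° = 55.79°.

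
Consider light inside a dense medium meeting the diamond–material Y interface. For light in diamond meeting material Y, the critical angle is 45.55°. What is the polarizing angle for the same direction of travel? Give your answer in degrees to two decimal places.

sin θ_c = n₂/n₁, so n₂/n₁ = sin 45.55° = 0.7139.
Brewster: tan θ_B = n₂/n₁ = 0.7139.
θ_B = arctan(0.7139) = 35.52°.

θ_B ≈ 35.52°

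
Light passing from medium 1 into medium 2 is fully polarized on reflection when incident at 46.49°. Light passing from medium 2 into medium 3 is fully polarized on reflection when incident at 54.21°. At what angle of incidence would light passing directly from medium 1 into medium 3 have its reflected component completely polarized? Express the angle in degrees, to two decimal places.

θ_B ≈ 55.61°

n₂/n₁ = tan 46.49° = 1.0534 and n₃/n₂ = tan 54.21° = 1.3870.
n₃/n₁ = 1.4611. Then tan θ_B(1→3) = n₃/n₁, so θ_B(1→3) = arctan(1.4611) = 55.61°.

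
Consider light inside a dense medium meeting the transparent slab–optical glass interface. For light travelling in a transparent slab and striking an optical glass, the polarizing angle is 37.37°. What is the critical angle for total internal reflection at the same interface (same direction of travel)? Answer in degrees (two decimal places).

From Brewster, n₂/n₁ = tan θ_B = tan 37.37° = 0.7637.
Then sin θ_c = n₂/n₁ = 0.7637, so θ_c = arcsin 0.7637 = 49.79°.

θ_c ≈ 49.79°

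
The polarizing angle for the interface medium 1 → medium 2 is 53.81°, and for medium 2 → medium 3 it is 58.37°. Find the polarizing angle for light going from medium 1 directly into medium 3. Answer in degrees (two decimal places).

θ_B ≈ 65.74°

Each Brewster angle gives a ratio: n₂/n₁ = tan 53.81° = 1.3668, n₃/n₂ = tan 58.37° = 1.6236.
Multiplying, n₃/n₁ = 1.3668 × 1.6236 = 2.2191, and θ_B(1→3) = arctan 2.2191 = 65.74°.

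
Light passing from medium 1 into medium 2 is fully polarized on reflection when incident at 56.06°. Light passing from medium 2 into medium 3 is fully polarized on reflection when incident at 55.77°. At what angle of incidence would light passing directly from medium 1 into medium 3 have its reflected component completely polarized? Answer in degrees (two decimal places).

tan θ_B(1→2) = n₂/n₁ = tan 56.06° = 1.4859.
tan θ_B(2→3) = n₃/n₂ = tan 55.77° = 1.4698.
n₃/n₁ = 2.1840. Then tan θ_B(1→3) = n₃/n₁, so θ_B(1→3) = arctan(2.1840) = 65.40°.

θ_B ≈ 65.40°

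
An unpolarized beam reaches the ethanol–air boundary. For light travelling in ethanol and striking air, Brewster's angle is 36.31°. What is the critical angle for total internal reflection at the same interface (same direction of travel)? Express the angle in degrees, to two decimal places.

θ_c ≈ 47.29°

n₂/n₁ = tan 36.31° = 0.7348; the critical angle satisfies sin θ_c = n₂/n₁.
θ_c = arcsin(0.7348) = 47.29°.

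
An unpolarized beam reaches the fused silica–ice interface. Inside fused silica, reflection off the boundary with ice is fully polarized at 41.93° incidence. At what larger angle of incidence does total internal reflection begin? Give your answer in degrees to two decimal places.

θ_c ≈ 63.92°

From Brewster, n₂/n₁ = tan θ_B = tan 41.93° = 0.8982.
Then sin θ_c = n₂/n₁ = 0.8982, so θ_c = arcsin 0.8982 = 63.92°.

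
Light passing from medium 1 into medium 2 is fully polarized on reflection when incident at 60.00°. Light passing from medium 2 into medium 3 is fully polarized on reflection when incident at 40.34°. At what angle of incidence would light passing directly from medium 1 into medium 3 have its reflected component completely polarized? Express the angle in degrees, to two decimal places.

θ_B ≈ 55.79°

tan θ_B(1→2) = n₂/n₁ = tan 60.00° = 1.7321.
tan θ_B(2→3) = n₃/n₂ = tan 40.34° = 0.8493.
So n₃/n₁ = (n₂/n₁)(n₃/n₂) = 1.7321 × 0.8493 = 1.4710.
θ_B(1→3) = arctan(1.4710) = 55.79°.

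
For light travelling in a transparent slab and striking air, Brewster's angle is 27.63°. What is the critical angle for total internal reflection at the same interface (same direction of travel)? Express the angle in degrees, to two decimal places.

θ_c ≈ 31.56°

n₂/n₁ = tan 27.63° = 0.5235; the critical angle satisfies sin θ_c = n₂/n₁.
θ_c = arcsin(0.5235) = 31.56°.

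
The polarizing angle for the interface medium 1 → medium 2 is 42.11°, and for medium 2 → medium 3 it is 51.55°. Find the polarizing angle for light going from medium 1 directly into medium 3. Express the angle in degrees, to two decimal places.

n₂/n₁ = tan 42.11° = 0.9039 and n₃/n₂ = tan 51.55° = 1.2594.
Multiplying, n₃/n₁ = 0.9039 × 1.2594 = 1.1384, and θ_B(1→3) = arctan 1.1384 = 48.70°.

θ_B ≈ 48.70°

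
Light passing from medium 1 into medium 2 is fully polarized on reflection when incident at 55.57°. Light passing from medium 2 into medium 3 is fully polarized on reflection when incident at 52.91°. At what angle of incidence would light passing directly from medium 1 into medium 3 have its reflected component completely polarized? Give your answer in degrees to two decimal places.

tan θ_B(1→2) = n₂/n₁ = tan 55.57° = 1.4588.
tan θ_B(2→3) = n₃/n₂ = tan 52.91° = 1.3227.
n₃/n₁ = 1.9296. Then tan θ_B(1→3) = n₃/n₁, so θ_B(1→3) = arctan(1.9296) = 62.61°.

θ_B ≈ 62.61°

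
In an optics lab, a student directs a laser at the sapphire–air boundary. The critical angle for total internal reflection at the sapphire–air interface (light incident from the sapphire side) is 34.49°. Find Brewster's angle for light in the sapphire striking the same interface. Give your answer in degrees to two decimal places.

θ_B ≈ 29.52°

At the critical angle sin θ_c = n₂/n₁, giving n₂/n₁ = sin 34.49° = 0.5663.
Then tan θ_B = n₂/n₁ = 0.5663, so θ_B = arctan 0.5663 = 29.52°.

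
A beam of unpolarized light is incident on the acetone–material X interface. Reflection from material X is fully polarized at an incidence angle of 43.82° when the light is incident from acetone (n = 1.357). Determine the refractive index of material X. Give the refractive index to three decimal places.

n ≈ 1.302

Full polarization of the reflected beam means tan θ_B = n₂/n₁, where n₁ is the incident medium (acetone).
n₂ = n₁ tan θ_B = 1.357 × tan 43.82° = 1.302.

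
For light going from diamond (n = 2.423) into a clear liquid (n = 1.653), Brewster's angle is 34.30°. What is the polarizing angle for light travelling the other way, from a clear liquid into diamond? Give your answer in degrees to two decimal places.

tan θ_B' = n₁/n₂ = 1/tan θ_B, so θ_B' = 90° − θ_B.
θ_B' = 90° − 34.30° = 55.70°.

θ_B' ≈ 55.70°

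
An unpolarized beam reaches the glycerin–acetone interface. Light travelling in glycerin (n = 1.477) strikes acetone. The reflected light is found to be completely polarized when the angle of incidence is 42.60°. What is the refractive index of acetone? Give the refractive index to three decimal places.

n ≈ 1.358

Full polarization of the reflected beam means tan θ_B = n₂/n₁, where n₁ is the incident medium (glycerin).
n₂ = n₁ tan θ_B = 1.477 × tan 42.60° = 1.358.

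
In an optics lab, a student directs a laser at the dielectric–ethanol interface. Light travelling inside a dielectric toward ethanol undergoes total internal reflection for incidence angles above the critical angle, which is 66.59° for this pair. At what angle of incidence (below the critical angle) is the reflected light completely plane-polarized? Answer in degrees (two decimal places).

n₂/n₁ = sin θ_c = sin 66.59° = 0.9177.
tan θ_B equals the same ratio, so θ_B = arctan(0.9177) = 42.54°.

θ_B ≈ 42.54°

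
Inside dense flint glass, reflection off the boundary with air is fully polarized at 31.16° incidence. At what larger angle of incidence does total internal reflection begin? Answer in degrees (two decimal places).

θ_c ≈ 37.20°

tan θ_B = n₂/n₁ = tan 31.16° = 0.6047.
Total internal reflection: sin θ_c = n₂/n₁ = 0.6047.
θ_c = arcsin(0.6047) = 37.20°.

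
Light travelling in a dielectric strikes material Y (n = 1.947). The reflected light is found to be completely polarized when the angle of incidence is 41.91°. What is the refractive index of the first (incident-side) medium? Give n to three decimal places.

n ≈ 2.169

Brewster's law: tan θ_B = n₂/n₁ (light incident in a dielectric, refracted into material Y).
n₁ = n₂ / tan θ_B = 1.947 / tan 41.91° = 2.169.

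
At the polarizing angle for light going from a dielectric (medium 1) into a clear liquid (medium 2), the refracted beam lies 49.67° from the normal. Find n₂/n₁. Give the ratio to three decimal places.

θ_B + θ_t = 90°, so θ_B = 90° − 49.67° = 40.33°.
Then n₂/n₁ = tan θ_B = tan 40.33° = 0.849.

n₂/n₁ ≈ 0.849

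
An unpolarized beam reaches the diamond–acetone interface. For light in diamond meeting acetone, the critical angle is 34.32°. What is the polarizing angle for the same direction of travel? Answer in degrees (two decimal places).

θ_B ≈ 29.41°

sin θ_c = n₂/n₁, so n₂/n₁ = sin 34.32° = 0.5638.
Brewster: tan θ_B = n₂/n₁ = 0.5638.
θ_B = arctan(0.5638) = 29.41°.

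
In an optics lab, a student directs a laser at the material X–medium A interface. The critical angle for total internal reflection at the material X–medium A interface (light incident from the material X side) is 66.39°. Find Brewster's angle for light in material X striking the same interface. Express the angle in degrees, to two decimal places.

n₂/n₁ = sin θ_c = sin 66.39° = 0.9163.
tan θ_B equals the same ratio, so θ_B = arctan(0.9163) = 42.50°.

θ_B ≈ 42.50°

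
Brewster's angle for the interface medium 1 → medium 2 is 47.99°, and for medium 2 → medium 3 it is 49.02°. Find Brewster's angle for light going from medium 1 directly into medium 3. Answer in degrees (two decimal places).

Each Brewster angle gives a ratio: n₂/n₁ = tan 47.99° = 1.1102, n₃/n₂ = tan 49.02° = 1.1512.
n₃/n₁ = 1.2781. Then tan θ_B(1→3) = n₃/n₁, so θ_B(1→3) = arctan(1.2781) = 51.96°.

θ_B ≈ 51.96°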